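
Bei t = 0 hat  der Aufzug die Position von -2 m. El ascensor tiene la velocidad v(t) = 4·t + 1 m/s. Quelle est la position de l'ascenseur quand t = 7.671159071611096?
Pour résoudre ceci, nous devons prendre 1 primitive de notre équation de la vitesse v(t) = 4·t + 1. La primitive de la vitesse, avec x(0) = -2, donne la position: x(t) = 2·t^2 + t - 2. De l'équation de la position x(t) = 2·t^2 + t - 2, nous substituons t = 7.671159071611096 pour obtenir x = 123.364522075534.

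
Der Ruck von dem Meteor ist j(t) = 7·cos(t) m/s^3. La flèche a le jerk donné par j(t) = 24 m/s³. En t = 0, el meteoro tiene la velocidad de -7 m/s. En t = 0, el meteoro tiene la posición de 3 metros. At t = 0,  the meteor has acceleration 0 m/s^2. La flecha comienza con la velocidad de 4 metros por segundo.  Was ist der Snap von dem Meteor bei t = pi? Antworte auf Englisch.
Starting from jerk j(t) = 7·cos(t), we take 1 derivative. The derivative of jerk gives snap: s(t) = -7·sin(t). We have snap s(t) = -7·sin(t). Substituting t = pi: s(pi) = 0.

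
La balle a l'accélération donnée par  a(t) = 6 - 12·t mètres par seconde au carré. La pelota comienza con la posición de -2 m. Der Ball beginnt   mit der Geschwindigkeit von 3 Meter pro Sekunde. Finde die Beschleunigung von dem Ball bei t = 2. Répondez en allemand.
Wir haben die Beschleunigung a(t) = 6 - 12·t. Durch Einsetzen von t = 2: a(2) = -18.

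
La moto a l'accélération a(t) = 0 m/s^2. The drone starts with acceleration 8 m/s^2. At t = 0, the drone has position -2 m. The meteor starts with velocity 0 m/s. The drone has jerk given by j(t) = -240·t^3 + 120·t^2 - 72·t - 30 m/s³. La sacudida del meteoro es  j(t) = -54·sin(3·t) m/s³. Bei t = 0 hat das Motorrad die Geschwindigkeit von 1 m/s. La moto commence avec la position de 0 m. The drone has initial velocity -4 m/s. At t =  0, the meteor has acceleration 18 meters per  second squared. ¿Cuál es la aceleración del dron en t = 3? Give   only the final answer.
En t = 3, a = -4186.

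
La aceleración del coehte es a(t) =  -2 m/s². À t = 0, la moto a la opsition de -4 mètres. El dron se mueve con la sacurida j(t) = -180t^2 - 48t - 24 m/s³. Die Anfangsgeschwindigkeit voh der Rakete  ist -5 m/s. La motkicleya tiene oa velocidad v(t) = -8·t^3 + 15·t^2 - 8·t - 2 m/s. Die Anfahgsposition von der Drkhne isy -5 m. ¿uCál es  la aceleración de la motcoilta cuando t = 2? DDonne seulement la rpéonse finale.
a(2) = -44.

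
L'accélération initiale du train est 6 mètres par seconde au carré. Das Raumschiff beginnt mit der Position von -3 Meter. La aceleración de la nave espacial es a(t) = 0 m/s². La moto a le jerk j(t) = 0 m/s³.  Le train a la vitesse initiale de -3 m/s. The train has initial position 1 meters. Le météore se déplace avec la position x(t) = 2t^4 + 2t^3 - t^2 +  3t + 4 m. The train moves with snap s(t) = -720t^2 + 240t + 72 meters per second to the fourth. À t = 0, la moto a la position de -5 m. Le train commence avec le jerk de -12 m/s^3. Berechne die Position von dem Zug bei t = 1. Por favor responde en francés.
Pour résoudre ceci, nous devons prendre 4 primitives de notre équation du snap s(t) = -720·t^2 + 240·t + 72. En intégrant le snap et en utilisant la condition initiale j(0) = -12, nous obtenons j(t) = -240·t^3 + 120·t^2 + 72·t - 12. L'intégrale du jerk est l'accélération. En utilisant a(0) = 6, nous obtenons a(t) = -60·t^4 + 40·t^3 + 36·t^2 - 12·t + 6. La primitive de l'accélération est la vitesse. En utilisant v(0) = -3, nous obtenons v(t) = -12·t^5 + 10·t^4 + 12·t^3 - 6·t^2 + 6·t - 3. En prenant ∫v(t)dt et en appliquant x(0) = 1, nous trouvons x(t) = -2·t^6 + 2·t^5 + 3·t^4 - 2·t^3 + 3·t^2 - 3·t + 1. De l'équation de la position x(t) = -2·t^6 + 2·t^5 + 3·t^4 - 2·t^3 + 3·t^2 - 3·t + 1, nous substituons t = 1 pour obtenir x = 2.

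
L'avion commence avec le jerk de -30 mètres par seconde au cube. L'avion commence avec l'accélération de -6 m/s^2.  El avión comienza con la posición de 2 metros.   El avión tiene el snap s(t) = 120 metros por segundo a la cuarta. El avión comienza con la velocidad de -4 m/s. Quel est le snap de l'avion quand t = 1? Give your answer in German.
Aus der Gleichung für den Snap s(t) = 120, setzen wir t = 1 ein und erhalten s = 120.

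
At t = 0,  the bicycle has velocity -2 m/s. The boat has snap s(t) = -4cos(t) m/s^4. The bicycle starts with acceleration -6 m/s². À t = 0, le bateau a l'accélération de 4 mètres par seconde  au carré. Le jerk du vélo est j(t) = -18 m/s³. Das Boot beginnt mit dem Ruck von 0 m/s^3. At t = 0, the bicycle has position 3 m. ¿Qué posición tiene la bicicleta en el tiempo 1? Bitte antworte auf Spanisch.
Partiendo de la sacudida j(t) = -18, tomamos 3 integrales. La integral de la sacudida es la aceleración. Usando a(0) = -6, obtenemos a(t) = -18·t - 6. Tomando ∫a(t)dt y aplicando v(0) = -2, encontramos v(t) = -9·t^2 - 6·t - 2. Tomando ∫v(t)dt y aplicando x(0) = 3, encontramos x(t) = -3·t^3 - 3·t^2 - 2·t + 3. Usando x(t) = -3·t^3 - 3·t^2 - 2·t + 3 y sustituyendo t = 1, encontramos x = -5.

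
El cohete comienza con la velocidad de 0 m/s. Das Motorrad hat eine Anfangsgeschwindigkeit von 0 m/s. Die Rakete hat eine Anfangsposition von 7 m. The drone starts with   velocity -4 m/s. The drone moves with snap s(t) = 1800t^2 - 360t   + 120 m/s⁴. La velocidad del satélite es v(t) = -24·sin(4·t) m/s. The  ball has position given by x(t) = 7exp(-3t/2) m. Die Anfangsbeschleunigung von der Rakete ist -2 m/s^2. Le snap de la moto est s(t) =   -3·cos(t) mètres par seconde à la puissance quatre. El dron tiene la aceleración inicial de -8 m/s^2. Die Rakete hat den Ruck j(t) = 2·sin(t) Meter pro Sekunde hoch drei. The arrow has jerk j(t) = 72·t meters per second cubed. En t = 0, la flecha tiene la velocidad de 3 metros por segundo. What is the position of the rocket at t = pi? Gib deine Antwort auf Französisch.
Nous devons intégrer notre équation du jerk j(t) = 2·sin(t) 3 fois. L'intégrale du jerk, avec a(0) = -2, donne l'accélération: a(t) = -2·cos(t). La primitive de l'accélération est la vitesse. En utilisant v(0) = 0, nous obtenons v(t) = -2·sin(t). En prenant ∫v(t)dt et en appliquant x(0) = 7, nous trouvons x(t) = 2·cos(t) + 5. De l'équation de la position x(t) = 2·cos(t) + 5, nous substituons t = pi pour obtenir x = 3.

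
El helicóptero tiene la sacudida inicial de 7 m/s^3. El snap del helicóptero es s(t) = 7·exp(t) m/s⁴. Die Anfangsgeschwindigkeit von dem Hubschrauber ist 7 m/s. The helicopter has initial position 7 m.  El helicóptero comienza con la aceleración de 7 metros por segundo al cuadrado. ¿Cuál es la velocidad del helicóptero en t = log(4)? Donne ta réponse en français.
Nous devons intégrer notre équation du snap s(t) = 7·exp(t) 3 fois. En prenant ∫s(t)dt et en appliquant j(0) = 7, nous trouvons j(t) = 7·exp(t). En intégrant le jerk et en utilisant la condition initiale a(0) = 7, nous obtenons a(t) = 7·exp(t). La primitive de l'accélération, avec v(0) = 7, donne la vitesse: v(t) = 7·exp(t). En utilisant v(t) = 7·exp(t) et en substituant t = log(4), nous trouvons v = 28.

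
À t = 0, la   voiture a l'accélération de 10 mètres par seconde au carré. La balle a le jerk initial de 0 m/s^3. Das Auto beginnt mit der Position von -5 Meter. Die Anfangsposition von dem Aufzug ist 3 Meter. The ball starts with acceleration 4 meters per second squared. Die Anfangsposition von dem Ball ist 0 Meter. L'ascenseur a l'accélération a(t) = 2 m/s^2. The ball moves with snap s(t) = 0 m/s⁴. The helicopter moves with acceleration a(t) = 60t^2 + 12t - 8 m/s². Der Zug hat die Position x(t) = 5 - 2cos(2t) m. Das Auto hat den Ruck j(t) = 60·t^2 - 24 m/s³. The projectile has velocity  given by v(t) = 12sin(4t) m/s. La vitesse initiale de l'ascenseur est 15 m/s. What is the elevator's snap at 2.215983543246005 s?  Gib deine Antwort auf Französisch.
Pour résoudre ceci, nous devons prendre 2 dérivées de notre équation de l'accélération a(t) = 2. La dérivée de l'accélération donne le jerk: j(t) = 0. En dérivant le jerk, nous obtenons le snap: s(t) = 0. En utilisant s(t) = 0 et en substituant t = 2.215983543246005, nous trouvons s = 0.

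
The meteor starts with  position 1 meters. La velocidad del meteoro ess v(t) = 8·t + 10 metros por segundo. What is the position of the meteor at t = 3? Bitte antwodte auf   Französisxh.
En partant de la vitesse v(t) = 8·t + 10, nous prenons 1 intégrale. En intégrant la vitesse et en utilisant la condition initiale x(0) = 1, nous obtenons x(t) = 4·t^2 + 10·t + 1. De l'équation de la position x(t) = 4·t^2 + 10·t + 1, nous substituons t = 3 pour obtenir x = 67.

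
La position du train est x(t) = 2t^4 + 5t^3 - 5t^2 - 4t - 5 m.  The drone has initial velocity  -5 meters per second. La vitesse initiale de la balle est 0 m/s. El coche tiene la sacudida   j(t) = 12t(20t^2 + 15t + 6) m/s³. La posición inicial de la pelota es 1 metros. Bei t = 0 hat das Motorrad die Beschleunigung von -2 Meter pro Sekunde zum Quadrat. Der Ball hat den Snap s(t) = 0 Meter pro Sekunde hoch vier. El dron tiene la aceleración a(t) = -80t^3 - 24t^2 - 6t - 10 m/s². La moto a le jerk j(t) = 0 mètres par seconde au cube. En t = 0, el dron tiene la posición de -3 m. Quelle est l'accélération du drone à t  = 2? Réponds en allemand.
Mit a(t) = -80·t^3 - 24·t^2 - 6·t - 10 und Einsetzen von t = 2, finden wir a = -758.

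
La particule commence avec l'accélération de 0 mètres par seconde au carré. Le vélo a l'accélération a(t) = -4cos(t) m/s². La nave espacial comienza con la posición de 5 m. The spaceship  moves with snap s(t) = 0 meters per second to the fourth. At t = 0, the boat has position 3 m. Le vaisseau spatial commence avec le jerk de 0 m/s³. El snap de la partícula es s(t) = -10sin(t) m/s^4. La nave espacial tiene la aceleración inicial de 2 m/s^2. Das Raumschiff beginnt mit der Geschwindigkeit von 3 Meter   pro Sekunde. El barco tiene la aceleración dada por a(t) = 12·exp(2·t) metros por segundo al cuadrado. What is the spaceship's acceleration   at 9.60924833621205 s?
To find the answer, we compute 2 integrals of s(t) = 0. Finding the antiderivative of s(t) and using j(0) = 0: j(t) = 0. The antiderivative of jerk is acceleration. Using a(0) = 2, we get a(t) = 2. Using a(t) = 2 and substituting t = 9.60924833621205, we find a = 2.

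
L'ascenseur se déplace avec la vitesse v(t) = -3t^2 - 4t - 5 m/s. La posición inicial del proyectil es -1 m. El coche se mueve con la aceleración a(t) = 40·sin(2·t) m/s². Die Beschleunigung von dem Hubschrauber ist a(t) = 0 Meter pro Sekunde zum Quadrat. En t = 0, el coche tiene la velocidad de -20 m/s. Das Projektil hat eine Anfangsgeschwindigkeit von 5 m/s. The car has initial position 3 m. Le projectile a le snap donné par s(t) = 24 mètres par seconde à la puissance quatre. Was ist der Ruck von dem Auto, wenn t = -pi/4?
Um dies zu lösen, müssen wir 1 Ableitung unserer Gleichung für die Beschleunigung a(t) = 40·sin(2·t) nehmen. Mit d/dt von a(t) finden wir j(t) = 80·cos(2·t). Aus der Gleichung für den Ruck j(t) = 80·cos(2·t), setzen wir t = -pi/4 ein und erhalten j = 0.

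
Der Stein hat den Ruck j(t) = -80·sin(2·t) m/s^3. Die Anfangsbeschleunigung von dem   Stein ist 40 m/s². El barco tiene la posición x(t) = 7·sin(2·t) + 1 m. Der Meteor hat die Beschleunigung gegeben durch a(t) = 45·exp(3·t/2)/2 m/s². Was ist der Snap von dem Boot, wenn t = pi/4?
Um dies zu lösen, müssen wir 4 Ableitungen unserer Gleichung für die Position x(t) = 7·sin(2·t) + 1 nehmen. Durch Ableiten von der Position erhalten wir die Geschwindigkeit: v(t) = 14·cos(2·t). Durch Ableiten von der Geschwindigkeit erhalten wir die Beschleunigung: a(t) = -28·sin(2·t). Die Ableitung von der Beschleunigung ergibt den Ruck: j(t) = -56·cos(2·t). Mit d/dt von j(t) finden wir s(t) = 112·sin(2·t). Aus der Gleichung für den Snap s(t) = 112·sin(2·t), setzen wir t = pi/4 ein und erhalten s = 112.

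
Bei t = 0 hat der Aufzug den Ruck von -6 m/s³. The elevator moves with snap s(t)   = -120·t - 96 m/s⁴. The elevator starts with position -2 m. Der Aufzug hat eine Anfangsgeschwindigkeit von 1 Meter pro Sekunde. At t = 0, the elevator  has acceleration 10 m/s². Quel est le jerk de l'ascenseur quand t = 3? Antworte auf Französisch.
En partant du snap s(t) = -120·t - 96, nous prenons 1 primitive. L'intégrale du snap est le jerk. En utilisant j(0) = -6, nous obtenons j(t) = -60·t^2 - 96·t - 6. Nous avons le jerk j(t) = -60·t^2 - 96·t - 6. En substituant t = 3: j(3) = -834.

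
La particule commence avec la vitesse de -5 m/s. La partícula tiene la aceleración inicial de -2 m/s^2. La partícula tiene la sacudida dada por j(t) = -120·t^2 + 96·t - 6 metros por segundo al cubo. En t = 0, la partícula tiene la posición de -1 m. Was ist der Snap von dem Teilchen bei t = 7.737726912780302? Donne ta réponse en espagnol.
Partiendo de la sacudida j(t) = -120·t^2 + 96·t - 6, tomamos 1 derivada. Derivando la sacudida, obtenemos el snap: s(t) = 96 - 240·t. Tenemos el snap s(t) = 96 - 240·t. Sustituyendo t = 7.737726912780302: s(7.737726912780302) = -1761.05445906727.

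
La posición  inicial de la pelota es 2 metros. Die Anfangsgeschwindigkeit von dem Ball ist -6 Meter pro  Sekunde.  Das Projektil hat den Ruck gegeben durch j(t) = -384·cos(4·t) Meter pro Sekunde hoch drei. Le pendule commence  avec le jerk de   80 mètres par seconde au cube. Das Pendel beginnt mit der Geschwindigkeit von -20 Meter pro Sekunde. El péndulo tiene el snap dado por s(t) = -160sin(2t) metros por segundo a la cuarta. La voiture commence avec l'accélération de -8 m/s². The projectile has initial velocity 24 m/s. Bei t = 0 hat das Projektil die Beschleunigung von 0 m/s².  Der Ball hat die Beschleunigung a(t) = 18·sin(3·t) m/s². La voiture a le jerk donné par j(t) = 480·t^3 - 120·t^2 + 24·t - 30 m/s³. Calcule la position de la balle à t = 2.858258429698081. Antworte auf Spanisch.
Necesitamos integrar nuestra ecuación de la aceleración a(t) = 18·sin(3·t) 2 veces. La antiderivada de la aceleración, con v(0) = -6, da la velocidad: v(t) = -6·cos(3·t). La integral de la velocidad, con x(0) = 2, da la posición: x(t) = 2 - 2·sin(3·t). De la ecuación de la posición x(t) = 2 - 2·sin(3·t), sustituimos t = 2.858258429698081 para obtener x = 0.497435663203654.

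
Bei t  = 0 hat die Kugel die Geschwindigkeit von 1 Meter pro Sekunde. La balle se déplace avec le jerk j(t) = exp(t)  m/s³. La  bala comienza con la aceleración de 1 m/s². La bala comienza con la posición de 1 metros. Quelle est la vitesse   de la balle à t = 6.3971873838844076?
En partant du jerk j(t) = exp(t), nous prenons 2 intégrales. L'intégrale du jerk, avec a(0) = 1, donne l'accélération: a(t) = exp(t). En intégrant l'accélération et en utilisant la condition initiale v(0) = 1, nous obtenons v(t) = exp(t). En utilisant v(t) = exp(t) et en substituant t = 6.3971873838844076, nous trouvons v = 600.154657129889.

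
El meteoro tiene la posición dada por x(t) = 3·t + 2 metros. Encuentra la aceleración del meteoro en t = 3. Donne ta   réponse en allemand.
Ausgehend von der Position x(t) = 3·t + 2, nehmen wir 2 Ableitungen. Mit d/dt von x(t) finden wir v(t) = 3. Mit d/dt von v(t) finden wir a(t) = 0. Aus der Gleichung für die Beschleunigung a(t) = 0, setzen wir t = 3 ein und erhalten a = 0.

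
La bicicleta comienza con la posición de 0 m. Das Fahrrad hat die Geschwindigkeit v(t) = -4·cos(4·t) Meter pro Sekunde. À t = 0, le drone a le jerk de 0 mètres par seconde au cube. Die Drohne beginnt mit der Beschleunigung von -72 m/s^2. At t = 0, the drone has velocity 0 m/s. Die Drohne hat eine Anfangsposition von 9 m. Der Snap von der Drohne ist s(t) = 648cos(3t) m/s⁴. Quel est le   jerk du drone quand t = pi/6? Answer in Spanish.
Debemos encontrar la antiderivada de nuestra ecuación del snap s(t) = 648·cos(3·t) 1 vez. La antiderivada del snap es la sacudida. Usando j(0) = 0, obtenemos j(t) = 216·sin(3·t). Usando j(t) = 216·sin(3·t) y sustituyendo t = pi/6, encontramos j = 216.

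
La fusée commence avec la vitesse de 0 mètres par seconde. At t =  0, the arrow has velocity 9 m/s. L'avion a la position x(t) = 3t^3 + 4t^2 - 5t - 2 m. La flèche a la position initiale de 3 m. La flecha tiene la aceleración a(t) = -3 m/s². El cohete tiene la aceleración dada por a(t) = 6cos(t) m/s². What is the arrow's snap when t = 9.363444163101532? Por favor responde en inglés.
We must differentiate our acceleration equation a(t) = -3 2 times. Taking d/dt of a(t), we find j(t) = 0. Taking d/dt of j(t), we find s(t) = 0. From the given snap equation s(t) = 0, we substitute t = 9.363444163101532 to get s = 0.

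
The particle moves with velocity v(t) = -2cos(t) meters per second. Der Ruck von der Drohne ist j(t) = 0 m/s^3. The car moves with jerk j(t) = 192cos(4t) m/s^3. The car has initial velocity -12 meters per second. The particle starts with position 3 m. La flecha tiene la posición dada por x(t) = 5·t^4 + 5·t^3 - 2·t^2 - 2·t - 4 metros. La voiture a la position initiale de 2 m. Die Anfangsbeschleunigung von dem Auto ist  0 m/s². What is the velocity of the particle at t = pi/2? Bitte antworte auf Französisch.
Nous avons la vitesse v(t) = -2·cos(t). En substituant t = pi/2: v(pi/2) = 0.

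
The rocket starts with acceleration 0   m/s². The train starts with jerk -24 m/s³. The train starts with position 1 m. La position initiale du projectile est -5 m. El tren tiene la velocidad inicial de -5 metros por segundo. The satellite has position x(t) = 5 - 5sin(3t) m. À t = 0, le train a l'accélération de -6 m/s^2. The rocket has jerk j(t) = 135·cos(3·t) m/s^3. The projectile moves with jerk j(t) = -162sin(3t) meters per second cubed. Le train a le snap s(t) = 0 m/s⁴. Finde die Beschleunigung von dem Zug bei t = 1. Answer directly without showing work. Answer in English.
The answer is -30.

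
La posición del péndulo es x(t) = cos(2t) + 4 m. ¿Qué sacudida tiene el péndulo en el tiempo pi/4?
Para resolver esto, necesitamos tomar 3 derivadas de nuestra ecuación de la posición x(t) = cos(2·t) + 4. La derivada de la posición da la velocidad: v(t) = -2·sin(2·t). La derivada de la velocidad da la aceleración: a(t) = -4·cos(2·t). Tomando d/dt de a(t), encontramos j(t) = 8·sin(2·t). Usando j(t) = 8·sin(2·t) y sustituyendo t = pi/4, encontramos j = 8.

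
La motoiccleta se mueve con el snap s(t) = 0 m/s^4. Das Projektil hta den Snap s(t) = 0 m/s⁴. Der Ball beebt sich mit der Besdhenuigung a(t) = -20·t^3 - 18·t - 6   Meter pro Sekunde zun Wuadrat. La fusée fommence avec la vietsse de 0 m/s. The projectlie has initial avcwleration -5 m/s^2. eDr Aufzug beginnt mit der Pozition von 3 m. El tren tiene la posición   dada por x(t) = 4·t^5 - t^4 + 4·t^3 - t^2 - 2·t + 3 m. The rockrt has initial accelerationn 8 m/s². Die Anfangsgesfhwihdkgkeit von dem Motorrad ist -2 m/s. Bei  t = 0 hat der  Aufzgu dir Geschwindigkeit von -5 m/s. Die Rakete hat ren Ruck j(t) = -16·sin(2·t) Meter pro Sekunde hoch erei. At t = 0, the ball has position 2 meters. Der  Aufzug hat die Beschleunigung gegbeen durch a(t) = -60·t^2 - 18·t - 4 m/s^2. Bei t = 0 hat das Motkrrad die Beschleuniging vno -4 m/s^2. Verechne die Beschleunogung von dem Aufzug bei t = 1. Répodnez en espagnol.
Usando a(t) = -60·t^2 - 18·t - 4 y sustituyendo t = 1, encontramos a = -82.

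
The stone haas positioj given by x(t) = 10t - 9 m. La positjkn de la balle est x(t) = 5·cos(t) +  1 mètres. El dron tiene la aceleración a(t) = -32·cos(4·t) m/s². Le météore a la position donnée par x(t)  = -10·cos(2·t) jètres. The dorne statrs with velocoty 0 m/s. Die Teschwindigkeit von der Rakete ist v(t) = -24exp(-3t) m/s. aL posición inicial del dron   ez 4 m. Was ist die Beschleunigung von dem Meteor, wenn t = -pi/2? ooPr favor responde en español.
Partiendo de la posición x(t) = -10·cos(2·t), tomamos 2 derivadas. La derivada de la posición da la velocidad: v(t) = 20·sin(2·t). Tomando d/dt de v(t), encontramos a(t) = 40·cos(2·t). De la ecuación de la aceleración a(t) = 40·cos(2·t), sustituimos t = -pi/2 para obtener a = -40.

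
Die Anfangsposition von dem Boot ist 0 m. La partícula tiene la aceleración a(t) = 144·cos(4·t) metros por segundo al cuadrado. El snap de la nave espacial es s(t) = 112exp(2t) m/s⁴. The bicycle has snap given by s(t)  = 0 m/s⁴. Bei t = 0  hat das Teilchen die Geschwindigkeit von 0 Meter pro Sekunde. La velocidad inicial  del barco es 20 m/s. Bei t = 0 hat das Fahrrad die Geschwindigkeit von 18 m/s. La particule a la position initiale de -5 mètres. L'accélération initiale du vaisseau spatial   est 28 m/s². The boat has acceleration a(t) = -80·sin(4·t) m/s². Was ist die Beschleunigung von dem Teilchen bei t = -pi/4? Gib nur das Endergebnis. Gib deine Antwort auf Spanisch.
En t = -pi/4, a = -144.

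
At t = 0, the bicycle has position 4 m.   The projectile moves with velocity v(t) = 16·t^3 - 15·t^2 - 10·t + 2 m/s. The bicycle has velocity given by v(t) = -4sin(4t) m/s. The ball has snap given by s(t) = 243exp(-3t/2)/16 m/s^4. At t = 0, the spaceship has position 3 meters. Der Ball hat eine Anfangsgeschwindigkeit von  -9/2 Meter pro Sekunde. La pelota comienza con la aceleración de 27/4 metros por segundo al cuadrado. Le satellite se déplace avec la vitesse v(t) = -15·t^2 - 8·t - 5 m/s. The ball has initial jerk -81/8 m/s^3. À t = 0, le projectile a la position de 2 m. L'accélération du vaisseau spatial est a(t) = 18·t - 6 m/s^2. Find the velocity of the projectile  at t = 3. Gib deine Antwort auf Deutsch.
Mit v(t) = 16·t^3 - 15·t^2 - 10·t + 2 und Einsetzen von t = 3, finden wir v = 269.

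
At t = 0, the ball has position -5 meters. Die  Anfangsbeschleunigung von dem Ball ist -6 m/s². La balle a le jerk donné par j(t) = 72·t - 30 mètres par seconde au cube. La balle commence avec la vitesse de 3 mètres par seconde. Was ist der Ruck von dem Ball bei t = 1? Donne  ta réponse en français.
Nous avons le jerk j(t) = 72·t - 30. En substituant t = 1: j(1) = 42.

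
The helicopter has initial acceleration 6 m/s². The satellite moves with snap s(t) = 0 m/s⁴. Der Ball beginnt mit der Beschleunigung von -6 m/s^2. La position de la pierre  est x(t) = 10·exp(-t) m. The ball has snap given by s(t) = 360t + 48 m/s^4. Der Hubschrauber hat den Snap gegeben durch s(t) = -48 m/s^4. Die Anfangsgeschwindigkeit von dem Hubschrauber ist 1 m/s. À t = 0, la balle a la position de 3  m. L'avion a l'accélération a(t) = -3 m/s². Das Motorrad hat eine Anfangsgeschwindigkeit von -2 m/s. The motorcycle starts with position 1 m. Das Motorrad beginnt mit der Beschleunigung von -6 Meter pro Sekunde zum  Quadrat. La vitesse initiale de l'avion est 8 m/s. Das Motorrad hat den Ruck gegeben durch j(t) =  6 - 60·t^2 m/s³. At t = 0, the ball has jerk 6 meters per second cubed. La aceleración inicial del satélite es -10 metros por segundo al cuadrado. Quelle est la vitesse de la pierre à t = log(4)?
Nous devons dériver notre équation de la position x(t) = 10·exp(-t) 1 fois. La dérivée de la position donne la vitesse: v(t) = -10·exp(-t). Nous avons la vitesse v(t) = -10·exp(-t). En substituant t = log(4): v(log(4)) = -5/2.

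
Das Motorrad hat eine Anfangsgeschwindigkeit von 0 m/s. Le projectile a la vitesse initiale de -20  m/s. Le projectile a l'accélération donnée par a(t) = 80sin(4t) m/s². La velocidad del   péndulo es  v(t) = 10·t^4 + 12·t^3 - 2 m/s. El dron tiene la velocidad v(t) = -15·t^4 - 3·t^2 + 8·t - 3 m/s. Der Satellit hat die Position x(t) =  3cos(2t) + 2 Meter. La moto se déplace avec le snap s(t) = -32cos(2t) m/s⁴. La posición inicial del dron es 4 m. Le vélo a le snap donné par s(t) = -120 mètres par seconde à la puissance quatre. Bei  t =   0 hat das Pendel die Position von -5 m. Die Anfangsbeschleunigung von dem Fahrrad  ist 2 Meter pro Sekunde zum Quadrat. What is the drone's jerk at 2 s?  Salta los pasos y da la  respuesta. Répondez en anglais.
j(2) = -726.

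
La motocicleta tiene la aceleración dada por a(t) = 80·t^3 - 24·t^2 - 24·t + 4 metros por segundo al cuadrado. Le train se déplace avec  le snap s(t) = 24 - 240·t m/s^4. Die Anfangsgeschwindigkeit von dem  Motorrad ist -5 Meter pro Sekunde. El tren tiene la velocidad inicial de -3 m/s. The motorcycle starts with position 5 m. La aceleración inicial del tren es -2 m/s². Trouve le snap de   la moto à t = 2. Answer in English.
To solve this, we need to take 2 derivatives of our acceleration equation a(t) = 80·t^3 - 24·t^2 - 24·t + 4. The derivative of acceleration gives jerk: j(t) = 240·t^2 - 48·t - 24. Taking d/dt of j(t), we find s(t) = 480·t - 48. We have snap s(t) = 480·t - 48. Substituting t = 2: s(2) = 912.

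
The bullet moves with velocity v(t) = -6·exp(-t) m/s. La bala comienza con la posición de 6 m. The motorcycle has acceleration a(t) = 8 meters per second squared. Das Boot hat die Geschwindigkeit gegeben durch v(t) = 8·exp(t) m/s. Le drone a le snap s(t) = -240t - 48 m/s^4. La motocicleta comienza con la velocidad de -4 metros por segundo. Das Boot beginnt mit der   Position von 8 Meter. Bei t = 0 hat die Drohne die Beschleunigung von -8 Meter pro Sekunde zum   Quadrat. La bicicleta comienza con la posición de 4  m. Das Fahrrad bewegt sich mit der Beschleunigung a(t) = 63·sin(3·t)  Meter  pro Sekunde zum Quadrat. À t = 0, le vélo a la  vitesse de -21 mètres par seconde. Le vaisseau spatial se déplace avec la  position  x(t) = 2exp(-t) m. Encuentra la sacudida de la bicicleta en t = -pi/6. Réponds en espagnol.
Debemos derivar nuestra ecuación de la aceleración a(t) = 63·sin(3·t) 1 vez. La derivada de la aceleración da la sacudida: j(t) = 189·cos(3·t). Usando j(t) = 189·cos(3·t) y sustituyendo t = -pi/6, encontramos j = 0.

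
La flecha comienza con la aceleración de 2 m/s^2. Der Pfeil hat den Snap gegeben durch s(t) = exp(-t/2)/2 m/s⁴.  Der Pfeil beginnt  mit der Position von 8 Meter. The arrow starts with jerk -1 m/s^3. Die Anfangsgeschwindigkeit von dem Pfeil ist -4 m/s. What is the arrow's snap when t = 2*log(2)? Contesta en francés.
Nous avons le snap s(t) = exp(-t/2)/2. En substituant t = 2*log(2): s(2*log(2)) = 1/4.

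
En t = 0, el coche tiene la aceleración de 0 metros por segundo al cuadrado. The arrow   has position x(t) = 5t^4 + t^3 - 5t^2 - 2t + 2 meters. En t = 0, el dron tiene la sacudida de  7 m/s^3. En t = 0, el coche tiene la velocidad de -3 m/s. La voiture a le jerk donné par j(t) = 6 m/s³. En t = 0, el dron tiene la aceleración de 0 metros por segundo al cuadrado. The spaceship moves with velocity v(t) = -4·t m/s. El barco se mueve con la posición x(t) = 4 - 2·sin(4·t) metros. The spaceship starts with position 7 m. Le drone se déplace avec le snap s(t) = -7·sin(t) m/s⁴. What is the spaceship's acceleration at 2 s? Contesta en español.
Debemos derivar nuestra ecuación de la velocidad v(t) = -4·t 1 vez. Derivando la velocidad, obtenemos la aceleración: a(t) = -4. De la ecuación de la aceleración a(t) = -4, sustituimos t = 2 para obtener a = -4.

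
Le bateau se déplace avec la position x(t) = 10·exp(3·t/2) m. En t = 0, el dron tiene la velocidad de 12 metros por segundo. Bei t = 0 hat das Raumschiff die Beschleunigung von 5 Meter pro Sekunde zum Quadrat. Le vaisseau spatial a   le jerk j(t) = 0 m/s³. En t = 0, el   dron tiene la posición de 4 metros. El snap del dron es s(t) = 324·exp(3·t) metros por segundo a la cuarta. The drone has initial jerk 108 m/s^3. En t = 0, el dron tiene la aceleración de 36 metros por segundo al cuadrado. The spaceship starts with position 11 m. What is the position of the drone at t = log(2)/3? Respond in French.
Nous devons intégrer notre équation du snap s(t) = 324·exp(3·t) 4 fois. En intégrant le snap et en utilisant la condition initiale j(0) = 108, nous obtenons j(t) = 108·exp(3·t). En prenant ∫j(t)dt et en appliquant a(0) = 36, nous trouvons a(t) = 36·exp(3·t). La primitive de l'accélération, avec v(0) = 12, donne la vitesse: v(t) = 12·exp(3·t). En intégrant la vitesse et en utilisant la condition initiale x(0) = 4, nous obtenons x(t) = 4·exp(3·t). Nous avons la position x(t) = 4·exp(3·t). En substituant t = log(2)/3: x(log(2)/3) = 8.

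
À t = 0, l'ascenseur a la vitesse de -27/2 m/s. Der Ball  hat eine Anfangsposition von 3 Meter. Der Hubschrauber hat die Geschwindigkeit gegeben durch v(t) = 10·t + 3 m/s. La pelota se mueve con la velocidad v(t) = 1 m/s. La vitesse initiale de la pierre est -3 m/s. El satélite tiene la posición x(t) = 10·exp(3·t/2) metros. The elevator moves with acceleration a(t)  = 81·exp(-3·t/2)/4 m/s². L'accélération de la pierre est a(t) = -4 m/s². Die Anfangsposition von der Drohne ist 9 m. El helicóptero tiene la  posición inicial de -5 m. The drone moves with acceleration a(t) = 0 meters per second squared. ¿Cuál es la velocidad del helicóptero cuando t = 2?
De la ecuación de la velocidad v(t) = 10·t + 3, sustituimos t = 2 para obtener v = 23.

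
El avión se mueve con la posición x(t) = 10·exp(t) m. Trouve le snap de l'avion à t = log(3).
En partant de la position x(t) = 10·exp(t), nous prenons 4 dérivées. En prenant d/dt de x(t), nous trouvons v(t) = 10·exp(t). En dérivant la vitesse, nous obtenons l'accélération: a(t) = 10·exp(t). En prenant d/dt de a(t), nous trouvons j(t) = 10·exp(t). La dérivée du jerk donne le snap: s(t) = 10·exp(t). De l'équation du snap s(t) = 10·exp(t), nous substituons t = log(3) pour obtenir s = 30.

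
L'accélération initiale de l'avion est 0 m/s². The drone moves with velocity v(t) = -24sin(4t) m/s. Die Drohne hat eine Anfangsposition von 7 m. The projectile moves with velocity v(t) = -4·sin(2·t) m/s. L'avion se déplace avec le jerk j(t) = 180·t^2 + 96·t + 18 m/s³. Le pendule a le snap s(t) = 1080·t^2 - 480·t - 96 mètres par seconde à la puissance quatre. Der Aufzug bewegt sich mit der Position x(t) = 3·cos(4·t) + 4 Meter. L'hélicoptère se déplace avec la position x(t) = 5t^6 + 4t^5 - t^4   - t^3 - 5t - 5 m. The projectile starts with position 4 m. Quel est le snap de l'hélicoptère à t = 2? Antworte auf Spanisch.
Partiendo de la posición x(t) = 5·t^6 + 4·t^5 - t^4 - t^3 - 5·t - 5, tomamos 4 derivadas. Tomando d/dt de x(t), encontramos v(t) = 30·t^5 + 20·t^4 - 4·t^3 - 3·t^2 - 5. Derivando la velocidad, obtenemos la aceleración: a(t) = 150·t^4 + 80·t^3 - 12·t^2 - 6·t. Tomando d/dt de a(t), encontramos j(t) = 600·t^3 + 240·t^2 - 24·t - 6. La derivada de la sacudida da el snap: s(t) = 1800·t^2 + 480·t - 24. De la ecuación del snap s(t) = 1800·t^2 + 480·t - 24, sustituimos t = 2 para obtener s = 8136.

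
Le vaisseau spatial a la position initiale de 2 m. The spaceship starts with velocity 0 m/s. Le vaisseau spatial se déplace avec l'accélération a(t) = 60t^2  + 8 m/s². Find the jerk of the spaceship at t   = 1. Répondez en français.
Pour résoudre ceci, nous devons prendre 1 dérivée de notre équation de l'accélération a(t) = 60·t^2 + 8. La dérivée de l'accélération donne le jerk: j(t) = 120·t. De l'équation du jerk j(t) = 120·t, nous substituons t = 1 pour obtenir j = 120.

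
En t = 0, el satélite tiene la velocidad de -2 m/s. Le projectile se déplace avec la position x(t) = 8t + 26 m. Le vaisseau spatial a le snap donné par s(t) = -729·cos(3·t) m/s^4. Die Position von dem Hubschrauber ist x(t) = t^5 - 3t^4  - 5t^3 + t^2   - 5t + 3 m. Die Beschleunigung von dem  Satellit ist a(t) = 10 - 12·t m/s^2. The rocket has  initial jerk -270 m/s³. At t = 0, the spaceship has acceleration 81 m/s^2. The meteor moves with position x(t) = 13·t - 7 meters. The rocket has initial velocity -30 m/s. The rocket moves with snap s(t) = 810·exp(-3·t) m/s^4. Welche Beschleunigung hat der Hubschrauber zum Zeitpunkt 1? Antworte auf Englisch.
We must differentiate our position equation x(t) = t^5 - 3·t^4 - 5·t^3 + t^2 - 5·t + 3 2 times. Taking d/dt of x(t), we find v(t) = 5·t^4 - 12·t^3 - 15·t^2 + 2·t - 5. Differentiating velocity, we get acceleration: a(t) = 20·t^3 - 36·t^2 - 30·t + 2. From the given acceleration equation a(t) = 20·t^3 - 36·t^2 - 30·t + 2, we substitute t = 1 to get a = -44.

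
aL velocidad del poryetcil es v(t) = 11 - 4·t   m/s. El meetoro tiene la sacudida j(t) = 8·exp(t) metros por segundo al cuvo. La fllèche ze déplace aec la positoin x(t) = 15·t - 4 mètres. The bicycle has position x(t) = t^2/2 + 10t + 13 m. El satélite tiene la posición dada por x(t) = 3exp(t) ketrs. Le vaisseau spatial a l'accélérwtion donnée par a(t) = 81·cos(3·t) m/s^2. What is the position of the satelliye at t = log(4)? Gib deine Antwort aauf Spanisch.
De la ecuación de la posición x(t) = 3·exp(t), sustituimos t = log(4) para obtener x = 12.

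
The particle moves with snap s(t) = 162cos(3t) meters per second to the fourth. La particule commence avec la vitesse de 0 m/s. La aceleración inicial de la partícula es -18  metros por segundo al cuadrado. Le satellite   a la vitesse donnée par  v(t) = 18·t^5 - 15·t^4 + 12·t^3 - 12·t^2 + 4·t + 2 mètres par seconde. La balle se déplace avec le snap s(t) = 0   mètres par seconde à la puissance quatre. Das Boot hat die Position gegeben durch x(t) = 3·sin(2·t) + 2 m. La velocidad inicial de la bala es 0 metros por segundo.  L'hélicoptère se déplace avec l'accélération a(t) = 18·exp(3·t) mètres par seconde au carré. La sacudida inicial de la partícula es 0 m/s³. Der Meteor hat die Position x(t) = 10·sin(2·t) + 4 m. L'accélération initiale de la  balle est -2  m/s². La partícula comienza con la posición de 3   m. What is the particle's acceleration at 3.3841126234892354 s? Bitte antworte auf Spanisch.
Partiendo del snap s(t) = 162·cos(3·t), tomamos 2 integrales. Tomando ∫s(t)dt y aplicando j(0) = 0, encontramos j(t) = 54·sin(3·t). La integral de la sacudida es la aceleración. Usando a(0) = -18, obtenemos a(t) = -18·cos(3·t). De la ecuación de la aceleración a(t) = -18·cos(3·t), sustituimos t = 3.3841126234892354 para obtener a = 13.4423892802929.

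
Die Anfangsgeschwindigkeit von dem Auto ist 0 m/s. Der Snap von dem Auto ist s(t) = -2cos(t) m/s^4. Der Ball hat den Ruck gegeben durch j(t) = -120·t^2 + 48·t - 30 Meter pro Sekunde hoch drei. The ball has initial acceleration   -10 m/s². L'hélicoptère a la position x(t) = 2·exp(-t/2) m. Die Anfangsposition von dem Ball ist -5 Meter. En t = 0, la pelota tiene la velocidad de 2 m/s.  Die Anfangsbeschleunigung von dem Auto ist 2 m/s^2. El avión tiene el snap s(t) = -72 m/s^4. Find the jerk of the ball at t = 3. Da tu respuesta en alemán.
Aus der Gleichung für den Ruck j(t) = -120·t^2 + 48·t - 30, setzen wir t = 3 ein und erhalten j = -966.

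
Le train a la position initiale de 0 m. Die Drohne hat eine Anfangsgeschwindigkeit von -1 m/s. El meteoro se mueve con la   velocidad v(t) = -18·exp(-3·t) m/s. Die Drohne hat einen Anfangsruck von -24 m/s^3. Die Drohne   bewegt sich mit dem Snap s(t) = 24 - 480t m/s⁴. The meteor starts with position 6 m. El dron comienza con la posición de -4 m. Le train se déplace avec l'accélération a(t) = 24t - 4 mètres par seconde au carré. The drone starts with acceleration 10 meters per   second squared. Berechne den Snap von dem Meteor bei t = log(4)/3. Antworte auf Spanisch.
Debemos derivar nuestra ecuación de la velocidad v(t) = -18·exp(-3·t) 3 veces. La derivada de la velocidad da la aceleración: a(t) = 54·exp(-3·t). Derivando la aceleración, obtenemos la sacudida: j(t) = -162·exp(-3·t). La derivada de la sacudida da el snap: s(t) = 486·exp(-3·t). Tenemos el snap s(t) = 486·exp(-3·t). Sustituyendo t = log(4)/3: s(log(4)/3) = 243/2.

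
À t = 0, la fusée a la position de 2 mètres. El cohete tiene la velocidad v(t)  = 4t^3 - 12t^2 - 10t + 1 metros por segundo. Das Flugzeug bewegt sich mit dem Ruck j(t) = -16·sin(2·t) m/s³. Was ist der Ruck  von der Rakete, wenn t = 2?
Um dies zu lösen, müssen wir 2 Ableitungen unserer Gleichung für die Geschwindigkeit v(t) = 4·t^3 - 12·t^2 - 10·t + 1 nehmen. Die Ableitung von der Geschwindigkeit ergibt die Beschleunigung: a(t) = 12·t^2 - 24·t - 10. Durch Ableiten von der Beschleunigung erhalten wir den Ruck: j(t) = 24·t - 24. Wir haben den Ruck j(t) = 24·t - 24. Durch Einsetzen von t = 2: j(2) = 24.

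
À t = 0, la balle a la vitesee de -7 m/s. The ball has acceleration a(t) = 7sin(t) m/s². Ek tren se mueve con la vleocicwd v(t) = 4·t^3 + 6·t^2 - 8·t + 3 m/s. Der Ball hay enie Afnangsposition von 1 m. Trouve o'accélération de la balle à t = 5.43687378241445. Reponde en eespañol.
De la ecuación de la aceleración a(t) = 7·sin(t), sustituimos t = 5.43687378241445 para obtener a = -5.24188678053880.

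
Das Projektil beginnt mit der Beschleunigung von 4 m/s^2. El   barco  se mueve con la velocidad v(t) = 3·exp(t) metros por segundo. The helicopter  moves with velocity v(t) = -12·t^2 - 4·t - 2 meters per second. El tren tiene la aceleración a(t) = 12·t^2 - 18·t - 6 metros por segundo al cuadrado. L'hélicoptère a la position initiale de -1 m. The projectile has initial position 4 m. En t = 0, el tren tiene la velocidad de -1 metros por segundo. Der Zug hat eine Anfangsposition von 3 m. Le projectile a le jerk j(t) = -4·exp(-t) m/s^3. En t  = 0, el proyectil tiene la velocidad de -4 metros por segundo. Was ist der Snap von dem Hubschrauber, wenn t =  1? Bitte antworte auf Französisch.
Pour résoudre ceci, nous devons prendre 3 dérivées de notre équation de la vitesse v(t) = -12·t^2 - 4·t - 2. La dérivée de la vitesse donne l'accélération: a(t) = -24·t - 4. En prenant d/dt de a(t), nous trouvons j(t) = -24. En dérivant le jerk, nous obtenons le snap: s(t) = 0. Nous avons le snap s(t) = 0. En substituant t = 1: s(1) = 0.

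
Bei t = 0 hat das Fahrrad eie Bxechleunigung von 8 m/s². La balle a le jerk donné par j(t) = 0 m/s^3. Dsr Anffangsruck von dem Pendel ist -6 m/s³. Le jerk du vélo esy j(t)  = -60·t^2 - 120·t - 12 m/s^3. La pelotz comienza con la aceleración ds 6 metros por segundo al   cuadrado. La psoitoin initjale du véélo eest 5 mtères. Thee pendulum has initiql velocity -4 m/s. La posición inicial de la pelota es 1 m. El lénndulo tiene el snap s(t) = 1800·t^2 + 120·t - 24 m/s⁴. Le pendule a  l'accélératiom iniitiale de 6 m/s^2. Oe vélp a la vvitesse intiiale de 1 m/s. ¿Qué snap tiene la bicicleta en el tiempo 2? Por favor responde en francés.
En partant du jerk j(t) = -60·t^2 - 120·t - 12, nous prenons 1 dérivée. En prenant d/dt de j(t), nous trouvons s(t) = -120·t - 120. Nous avons le snap s(t) = -120·t - 120. En substituant t = 2: s(2) = -360.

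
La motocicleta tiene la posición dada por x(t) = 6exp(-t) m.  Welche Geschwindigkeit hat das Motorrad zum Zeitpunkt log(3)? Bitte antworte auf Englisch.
To solve this, we need to take 1 derivative of our position equation x(t) = 6·exp(-t). The derivative of position gives velocity: v(t) = -6·exp(-t). We have velocity v(t) = -6·exp(-t). Substituting t = log(3): v(log(3)) = -2.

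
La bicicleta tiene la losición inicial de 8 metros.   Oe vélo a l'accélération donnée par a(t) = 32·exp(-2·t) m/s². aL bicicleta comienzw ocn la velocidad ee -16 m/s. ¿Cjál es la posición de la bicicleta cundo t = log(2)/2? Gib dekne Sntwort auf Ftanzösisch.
Pour résoudre ceci, nous devons prendre 2 primitives de notre équation de l'accélération a(t) = 32·exp(-2·t). L'intégrale de l'accélération est la vitesse. En utilisant v(0) = -16, nous obtenons v(t) = -16·exp(-2·t). En intégrant la vitesse et en utilisant la condition initiale x(0) = 8, nous obtenons x(t) = 8·exp(-2·t). Nous avons la position x(t) = 8·exp(-2·t). En substituant t = log(2)/2: x(log(2)/2) = 4.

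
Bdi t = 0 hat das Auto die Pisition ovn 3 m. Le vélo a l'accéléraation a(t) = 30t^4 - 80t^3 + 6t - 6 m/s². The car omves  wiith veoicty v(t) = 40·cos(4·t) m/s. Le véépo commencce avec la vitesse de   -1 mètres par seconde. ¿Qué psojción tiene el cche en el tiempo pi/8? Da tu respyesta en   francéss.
En partant de la vitesse v(t) = 40·cos(4·t), nous prenons 1 intégrale. L'intégrale de la vitesse, avec x(0) = 3, donne la position: x(t) = 10·sin(4·t) + 3. De l'équation de la position x(t) = 10·sin(4·t) + 3, nous substituons t = pi/8 pour obtenir x = 13.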